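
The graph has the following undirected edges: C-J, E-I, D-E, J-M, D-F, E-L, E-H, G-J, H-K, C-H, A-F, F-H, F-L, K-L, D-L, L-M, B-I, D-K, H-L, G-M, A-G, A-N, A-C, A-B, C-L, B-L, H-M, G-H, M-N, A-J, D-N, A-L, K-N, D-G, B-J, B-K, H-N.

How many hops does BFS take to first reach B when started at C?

Level 0: C
Level 1: A, H, J, L
Level 2: B, D, E, F, G, K, M, N
Level 3: I
B first appears at level 2.

2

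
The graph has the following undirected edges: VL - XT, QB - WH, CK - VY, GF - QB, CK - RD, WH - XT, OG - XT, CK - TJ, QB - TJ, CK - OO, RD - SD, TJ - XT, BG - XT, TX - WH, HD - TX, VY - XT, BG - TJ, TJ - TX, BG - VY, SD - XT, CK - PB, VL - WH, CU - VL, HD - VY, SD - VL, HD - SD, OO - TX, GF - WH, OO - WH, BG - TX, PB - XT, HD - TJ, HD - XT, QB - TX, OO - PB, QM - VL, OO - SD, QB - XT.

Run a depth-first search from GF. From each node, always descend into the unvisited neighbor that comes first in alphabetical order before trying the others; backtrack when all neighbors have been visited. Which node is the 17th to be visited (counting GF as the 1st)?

VY

Visit GF
GF → QB
QB → TJ
TJ → BG
BG → TX
TX → HD
HD → SD
SD → OO
OO → CK
CK → PB
PB → XT
XT → OG
XT → VL
VL → CU
VL → QM
VL → WH
XT → VY
CK → RD

Visit order: GF, QB, TJ, BG, TX, HD, SD, OO, CK, PB, XT, OG, VL, CU, QM, WH, VY, RD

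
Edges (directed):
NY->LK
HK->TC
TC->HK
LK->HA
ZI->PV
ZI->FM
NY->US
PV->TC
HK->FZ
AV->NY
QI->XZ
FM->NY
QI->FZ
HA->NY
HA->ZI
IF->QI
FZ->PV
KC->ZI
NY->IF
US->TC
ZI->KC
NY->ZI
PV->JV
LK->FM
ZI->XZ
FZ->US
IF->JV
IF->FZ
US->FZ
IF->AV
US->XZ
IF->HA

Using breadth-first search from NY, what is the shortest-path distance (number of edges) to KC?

2

Level 0: NY
Level 1: IF, LK, US, ZI
Level 2: AV, FM, FZ, HA, JV, KC, PV, QI, TC, XZ
Level 3: HK
KC first appears at level 2.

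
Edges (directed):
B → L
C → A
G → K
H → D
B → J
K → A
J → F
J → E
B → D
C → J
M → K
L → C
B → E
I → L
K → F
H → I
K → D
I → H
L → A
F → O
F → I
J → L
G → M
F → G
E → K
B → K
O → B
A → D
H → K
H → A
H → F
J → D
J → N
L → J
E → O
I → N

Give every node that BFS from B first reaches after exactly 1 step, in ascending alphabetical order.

D, E, J, K, L

Level 0: B
Level 1: D, E, J, K, L
Level 2: A, C, F, N, O
Level 3: G, I
Level 4: H, M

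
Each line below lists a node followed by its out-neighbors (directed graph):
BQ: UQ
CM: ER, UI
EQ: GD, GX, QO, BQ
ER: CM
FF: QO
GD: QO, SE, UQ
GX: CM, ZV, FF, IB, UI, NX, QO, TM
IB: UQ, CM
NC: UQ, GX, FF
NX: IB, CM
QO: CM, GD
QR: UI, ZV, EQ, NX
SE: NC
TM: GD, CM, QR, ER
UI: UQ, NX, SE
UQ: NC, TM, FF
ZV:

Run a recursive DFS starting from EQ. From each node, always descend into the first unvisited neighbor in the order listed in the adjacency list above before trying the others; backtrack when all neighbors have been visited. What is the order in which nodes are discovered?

Visit EQ
EQ → GD
GD → QO
QO → CM
CM → ER
CM → UI
UI → UQ
UQ → NC
NC → GX
GX → ZV
GX → FF
GX → IB
GX → NX
GX → TM
TM → QR
UI → SE
EQ → BQ

EQ, GD, QO, CM, ER, UI, UQ, NC, GX, ZV, FF, IB, NX, TM, QR, SE, BQ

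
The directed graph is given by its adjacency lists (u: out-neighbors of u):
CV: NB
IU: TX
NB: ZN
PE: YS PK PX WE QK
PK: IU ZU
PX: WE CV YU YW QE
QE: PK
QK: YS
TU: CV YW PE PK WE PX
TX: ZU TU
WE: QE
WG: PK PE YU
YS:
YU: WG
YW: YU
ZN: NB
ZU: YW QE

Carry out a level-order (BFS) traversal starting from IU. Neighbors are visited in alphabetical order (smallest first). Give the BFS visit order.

Visit IU; enqueue TX → queue [TX]
Visit TX; enqueue TU, ZU → queue [TU, ZU]
Visit TU; enqueue CV, PE, PK, PX, WE, YW → queue [ZU, CV, PE, PK, PX, WE, YW]
Visit ZU; enqueue QE → queue [CV, PE, PK, PX, WE, YW, QE]
Visit CV; enqueue NB → queue [PE, PK, PX, WE, YW, QE, NB]
Visit PE; enqueue QK, YS → queue [PK, PX, WE, YW, QE, NB, QK, YS]
Visit PK → queue [PX, WE, YW, QE, NB, QK, YS]
Visit PX; enqueue YU → queue [WE, YW, QE, NB, QK, YS, YU]
Visit WE → queue [YW, QE, NB, QK, YS, YU]
Visit YW → queue [QE, NB, QK, YS, YU]
Visit QE → queue [NB, QK, YS, YU]
Visit NB; enqueue ZN → queue [QK, YS, YU, ZN]
Visit QK → queue [YS, YU, ZN]
Visit YS → queue [YU, ZN]
Visit YU; enqueue WG → queue [ZN, WG]
Visit ZN → queue [WG]
Visit WG → queue []

IU -> TX -> TU -> ZU -> CV -> PE -> PK -> PX -> WE -> YW -> QE -> NB -> QK -> YS -> YU -> ZN -> WG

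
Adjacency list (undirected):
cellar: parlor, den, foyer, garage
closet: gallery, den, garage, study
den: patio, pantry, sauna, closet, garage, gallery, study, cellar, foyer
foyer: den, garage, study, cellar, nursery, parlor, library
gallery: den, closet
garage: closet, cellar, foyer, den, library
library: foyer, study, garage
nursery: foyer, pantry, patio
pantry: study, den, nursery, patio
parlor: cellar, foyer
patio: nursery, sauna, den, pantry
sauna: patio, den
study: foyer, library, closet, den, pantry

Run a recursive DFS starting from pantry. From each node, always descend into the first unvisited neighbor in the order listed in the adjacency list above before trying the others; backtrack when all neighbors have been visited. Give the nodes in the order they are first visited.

pantry → study → foyer → den → patio → nursery → sauna → closet → gallery → garage → cellar → parlor → library

Visit pantry
pantry → study
study → foyer
foyer → den
den → patio
patio → nursery
patio → sauna
den → closet
closet → gallery
closet → garage
garage → cellar
cellar → parlor
garage → library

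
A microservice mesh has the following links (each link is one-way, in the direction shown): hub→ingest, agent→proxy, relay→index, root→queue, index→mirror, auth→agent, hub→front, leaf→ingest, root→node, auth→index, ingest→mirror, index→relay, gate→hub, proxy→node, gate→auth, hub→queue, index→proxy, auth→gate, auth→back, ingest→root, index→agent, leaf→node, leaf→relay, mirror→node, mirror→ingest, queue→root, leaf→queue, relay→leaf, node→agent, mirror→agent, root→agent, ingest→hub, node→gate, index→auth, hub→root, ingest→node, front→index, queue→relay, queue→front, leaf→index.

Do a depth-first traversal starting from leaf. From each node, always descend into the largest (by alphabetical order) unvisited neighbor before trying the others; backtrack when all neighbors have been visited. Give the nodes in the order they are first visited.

leaf -> relay -> index -> proxy -> node -> gate -> hub -> root -> queue -> front -> agent -> ingest -> mirror -> auth -> back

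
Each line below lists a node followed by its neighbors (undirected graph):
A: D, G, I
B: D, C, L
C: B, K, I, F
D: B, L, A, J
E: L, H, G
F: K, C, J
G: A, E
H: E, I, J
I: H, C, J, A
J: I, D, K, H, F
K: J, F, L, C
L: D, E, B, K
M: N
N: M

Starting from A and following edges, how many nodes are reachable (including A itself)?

12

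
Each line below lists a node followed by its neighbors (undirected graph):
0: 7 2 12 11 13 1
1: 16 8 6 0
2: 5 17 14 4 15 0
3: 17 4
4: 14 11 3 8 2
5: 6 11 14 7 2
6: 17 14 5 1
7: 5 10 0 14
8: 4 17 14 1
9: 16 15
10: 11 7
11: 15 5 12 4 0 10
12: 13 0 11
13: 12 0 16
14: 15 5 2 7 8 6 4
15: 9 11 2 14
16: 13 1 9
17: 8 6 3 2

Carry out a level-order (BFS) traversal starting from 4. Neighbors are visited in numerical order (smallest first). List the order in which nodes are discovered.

4 2 3 8 11 14 0 5 15 17 1 10 12 6 7 13 9 16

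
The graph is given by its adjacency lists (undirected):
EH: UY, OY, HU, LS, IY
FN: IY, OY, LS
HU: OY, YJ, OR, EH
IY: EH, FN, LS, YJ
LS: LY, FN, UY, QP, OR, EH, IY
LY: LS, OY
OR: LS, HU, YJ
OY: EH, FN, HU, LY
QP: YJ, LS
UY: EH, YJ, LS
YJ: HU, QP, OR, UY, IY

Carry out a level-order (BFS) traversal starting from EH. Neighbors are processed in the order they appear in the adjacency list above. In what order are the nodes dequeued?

Visit EH; enqueue UY, OY, HU, LS, IY → queue [UY, OY, HU, LS, IY]
Visit UY; enqueue YJ → queue [OY, HU, LS, IY, YJ]
Visit OY; enqueue FN, LY → queue [HU, LS, IY, YJ, FN, LY]
Visit HU; enqueue OR → queue [LS, IY, YJ, FN, LY, OR]
Visit LS; enqueue QP → queue [IY, YJ, FN, LY, OR, QP]
Visit IY → queue [YJ, FN, LY, OR, QP]
Visit YJ → queue [FN, LY, OR, QP]
Visit FN → queue [LY, OR, QP]
Visit LY → queue [OR, QP]
Visit OR → queue [QP]
Visit QP → queue []

EH -> UY -> OY -> HU -> LS -> IY -> YJ -> FN -> LY -> OR -> QP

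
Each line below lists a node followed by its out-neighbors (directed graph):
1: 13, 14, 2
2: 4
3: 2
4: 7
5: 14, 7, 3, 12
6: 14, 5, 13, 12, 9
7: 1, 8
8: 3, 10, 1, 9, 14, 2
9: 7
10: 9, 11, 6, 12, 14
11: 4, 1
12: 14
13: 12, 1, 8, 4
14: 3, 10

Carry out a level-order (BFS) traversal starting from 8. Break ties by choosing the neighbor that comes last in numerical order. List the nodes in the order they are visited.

8 → 14 → 10 → 9 → 3 → 2 → 1 → 12 → 11 → 6 → 7 → 4 → 13 → 5

Visit 8; enqueue 14, 10, 9, 3, 2, 1 → queue [14, 10, 9, 3, 2, 1]
Visit 14 → queue [10, 9, 3, 2, 1]
Visit 10; enqueue 12, 11, 6 → queue [9, 3, 2, 1, 12, 11, 6]
Visit 9; enqueue 7 → queue [3, 2, 1, 12, 11, 6, 7]
Visit 3 → queue [2, 1, 12, 11, 6, 7]
Visit 2; enqueue 4 → queue [1, 12, 11, 6, 7, 4]
Visit 1; enqueue 13 → queue [12, 11, 6, 7, 4, 13]
Visit 12 → queue [11, 6, 7, 4, 13]
Visit 11 → queue [6, 7, 4, 13]
Visit 6; enqueue 5 → queue [7, 4, 13, 5]
Visit 7 → queue [4, 13, 5]
Visit 4 → queue [13, 5]
Visit 13 → queue [5]
Visit 5 → queue []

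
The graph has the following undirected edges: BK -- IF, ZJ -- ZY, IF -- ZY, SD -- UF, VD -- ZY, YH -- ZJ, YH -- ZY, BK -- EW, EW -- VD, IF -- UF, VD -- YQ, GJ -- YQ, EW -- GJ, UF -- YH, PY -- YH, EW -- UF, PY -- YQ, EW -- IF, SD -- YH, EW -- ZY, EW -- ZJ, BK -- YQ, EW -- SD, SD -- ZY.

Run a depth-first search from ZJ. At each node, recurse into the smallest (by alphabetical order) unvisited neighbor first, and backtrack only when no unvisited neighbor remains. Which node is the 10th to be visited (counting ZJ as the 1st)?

Visit ZJ
ZJ → EW
EW → BK
BK → IF
IF → UF
UF → SD
SD → YH
YH → PY
PY → YQ
YQ → GJ
YQ → VD
VD → ZY

Visit order: ZJ, EW, BK, IF, UF, SD, YH, PY, YQ, GJ, VD, ZY

GJ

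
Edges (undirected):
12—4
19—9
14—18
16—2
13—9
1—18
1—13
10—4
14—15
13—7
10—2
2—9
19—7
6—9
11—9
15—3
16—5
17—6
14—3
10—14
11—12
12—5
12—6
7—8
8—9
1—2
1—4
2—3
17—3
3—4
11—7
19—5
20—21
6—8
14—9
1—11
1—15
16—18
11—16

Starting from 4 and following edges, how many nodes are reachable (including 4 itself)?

19

BFS from 4 visits: 4, 12, 10, 3, 1, 11, 6, 5, 14, 2, 17, 15, 18, 13, 16, 9, 7, 8, 19
Reachable nodes: 19 of 21 total.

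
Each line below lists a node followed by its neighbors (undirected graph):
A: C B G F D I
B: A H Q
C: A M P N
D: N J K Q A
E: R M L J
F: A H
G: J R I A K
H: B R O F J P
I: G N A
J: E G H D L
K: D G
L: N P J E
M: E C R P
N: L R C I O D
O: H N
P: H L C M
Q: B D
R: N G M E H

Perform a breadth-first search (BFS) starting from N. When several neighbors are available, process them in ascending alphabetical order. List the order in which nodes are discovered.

N C D I L O R A M P J K Q G E H B F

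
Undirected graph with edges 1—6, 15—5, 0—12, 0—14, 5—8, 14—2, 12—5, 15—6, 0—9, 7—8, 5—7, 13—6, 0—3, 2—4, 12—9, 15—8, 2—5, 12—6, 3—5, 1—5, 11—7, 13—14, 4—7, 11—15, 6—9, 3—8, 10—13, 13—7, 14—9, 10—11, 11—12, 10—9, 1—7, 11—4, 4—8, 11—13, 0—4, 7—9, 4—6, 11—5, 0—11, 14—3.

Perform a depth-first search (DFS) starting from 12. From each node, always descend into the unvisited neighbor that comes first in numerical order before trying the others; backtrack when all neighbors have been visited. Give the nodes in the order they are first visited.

Visit 12
12 → 0
0 → 3
3 → 5
5 → 1
1 → 6
6 → 4
4 → 2
2 → 14
14 → 9
9 → 7
7 → 8
8 → 15
15 → 11
11 → 10
10 → 13

12 0 3 5 1 6 4 2 14 9 7 8 15 11 10 13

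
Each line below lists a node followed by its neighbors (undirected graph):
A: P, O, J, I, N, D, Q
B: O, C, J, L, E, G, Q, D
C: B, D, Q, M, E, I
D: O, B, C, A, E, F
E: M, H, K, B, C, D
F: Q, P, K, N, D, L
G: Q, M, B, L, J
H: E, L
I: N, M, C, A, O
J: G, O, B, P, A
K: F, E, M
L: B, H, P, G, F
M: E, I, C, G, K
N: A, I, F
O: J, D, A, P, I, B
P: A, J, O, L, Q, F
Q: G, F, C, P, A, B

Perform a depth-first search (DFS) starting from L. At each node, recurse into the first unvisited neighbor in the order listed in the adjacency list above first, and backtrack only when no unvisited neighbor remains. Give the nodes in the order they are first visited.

L → B → O → J → G → Q → F → P → A → I → N → M → E → H → K → C → D

Visit L
L → B
B → O
O → J
J → G
G → Q
Q → F
F → P
P → A
A → I
I → N
I → M
M → E
E → H
E → K
E → C
C → D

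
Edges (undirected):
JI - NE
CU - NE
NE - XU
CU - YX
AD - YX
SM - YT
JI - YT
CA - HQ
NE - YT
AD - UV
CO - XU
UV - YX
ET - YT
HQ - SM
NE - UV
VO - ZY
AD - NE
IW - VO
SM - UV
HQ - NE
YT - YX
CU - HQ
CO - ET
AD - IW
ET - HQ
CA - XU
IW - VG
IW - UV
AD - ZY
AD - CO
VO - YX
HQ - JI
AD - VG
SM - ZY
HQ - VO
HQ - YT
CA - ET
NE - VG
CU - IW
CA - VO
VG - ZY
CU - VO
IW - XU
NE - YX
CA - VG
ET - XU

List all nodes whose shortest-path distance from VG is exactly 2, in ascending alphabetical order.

Level 0: VG
Level 1: AD, CA, IW, NE, ZY
Level 2: CO, CU, ET, HQ, JI, SM, UV, VO, XU, YT, YX

CO, CU, ET, HQ, JI, SM, UV, VO, XU, YT, YX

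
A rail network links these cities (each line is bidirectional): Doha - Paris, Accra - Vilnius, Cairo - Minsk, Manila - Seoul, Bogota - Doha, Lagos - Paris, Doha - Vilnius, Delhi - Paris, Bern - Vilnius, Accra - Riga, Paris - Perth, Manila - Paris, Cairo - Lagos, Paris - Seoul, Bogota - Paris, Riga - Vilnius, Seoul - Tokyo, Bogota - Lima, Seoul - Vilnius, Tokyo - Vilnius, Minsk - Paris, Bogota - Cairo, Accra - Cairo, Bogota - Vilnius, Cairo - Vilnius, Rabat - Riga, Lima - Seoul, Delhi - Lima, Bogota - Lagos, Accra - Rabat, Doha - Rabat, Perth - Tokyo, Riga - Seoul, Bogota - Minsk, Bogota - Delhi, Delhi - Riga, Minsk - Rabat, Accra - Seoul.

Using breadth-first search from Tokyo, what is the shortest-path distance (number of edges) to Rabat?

Level 0: Tokyo
Level 1: Perth, Seoul, Vilnius
Level 2: Accra, Bern, Bogota, Cairo, Doha, Lima, Manila, Paris, Riga
Level 3: Delhi, Lagos, Minsk, Rabat
Rabat first appears at level 3.

3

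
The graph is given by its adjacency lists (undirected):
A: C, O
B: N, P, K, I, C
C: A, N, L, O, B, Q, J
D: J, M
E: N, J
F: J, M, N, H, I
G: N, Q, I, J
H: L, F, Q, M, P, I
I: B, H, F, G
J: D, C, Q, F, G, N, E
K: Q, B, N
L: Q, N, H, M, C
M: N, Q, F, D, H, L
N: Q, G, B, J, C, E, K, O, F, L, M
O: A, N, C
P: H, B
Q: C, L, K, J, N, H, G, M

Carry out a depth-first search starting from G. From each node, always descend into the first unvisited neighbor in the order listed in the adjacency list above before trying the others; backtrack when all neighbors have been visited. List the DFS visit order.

Visit G
G → N
N → Q
Q → C
C → A
A → O
C → L
L → H
H → F
F → J
J → D
D → M
J → E
F → I
I → B
B → P
B → K

G, N, Q, C, A, O, L, H, F, J, D, M, E, I, B, P, K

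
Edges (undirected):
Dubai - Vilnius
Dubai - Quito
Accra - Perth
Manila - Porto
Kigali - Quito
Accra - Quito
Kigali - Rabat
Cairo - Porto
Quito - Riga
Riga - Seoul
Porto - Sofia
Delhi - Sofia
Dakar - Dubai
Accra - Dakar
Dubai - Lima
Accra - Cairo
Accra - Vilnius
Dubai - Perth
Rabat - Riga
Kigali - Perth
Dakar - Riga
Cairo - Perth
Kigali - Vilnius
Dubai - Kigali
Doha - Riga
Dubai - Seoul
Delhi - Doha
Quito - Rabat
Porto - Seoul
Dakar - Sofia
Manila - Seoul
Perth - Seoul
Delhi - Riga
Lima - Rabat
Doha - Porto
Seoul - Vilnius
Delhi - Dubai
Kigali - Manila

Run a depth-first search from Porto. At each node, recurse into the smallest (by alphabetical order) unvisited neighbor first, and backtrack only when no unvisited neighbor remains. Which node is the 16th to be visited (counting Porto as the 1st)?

Lima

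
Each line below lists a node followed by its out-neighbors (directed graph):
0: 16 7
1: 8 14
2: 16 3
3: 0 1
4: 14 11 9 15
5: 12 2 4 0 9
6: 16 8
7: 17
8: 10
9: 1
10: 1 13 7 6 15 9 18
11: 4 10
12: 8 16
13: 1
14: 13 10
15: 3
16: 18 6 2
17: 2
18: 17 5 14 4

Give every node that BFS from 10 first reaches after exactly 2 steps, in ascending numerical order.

3, 4, 5, 8, 14, 16, 17

Level 0: 10
Level 1: 1, 6, 7, 9, 13, 15, 18
Level 2: 3, 4, 5, 8, 14, 16, 17
Level 3: 0, 2, 11, 12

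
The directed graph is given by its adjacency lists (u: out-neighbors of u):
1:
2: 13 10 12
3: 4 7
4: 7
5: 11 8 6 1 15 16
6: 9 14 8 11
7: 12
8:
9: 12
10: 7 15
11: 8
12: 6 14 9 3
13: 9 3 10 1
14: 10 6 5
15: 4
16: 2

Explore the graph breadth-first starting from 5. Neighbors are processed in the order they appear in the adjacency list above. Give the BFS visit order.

5, 11, 8, 6, 1, 15, 16, 9, 14, 4, 2, 12, 10, 7, 13, 3

Visit 5; enqueue 11, 8, 6, 1, 15, 16 → queue [11, 8, 6, 1, 15, 16]
Visit 11 → queue [8, 6, 1, 15, 16]
Visit 8 → queue [6, 1, 15, 16]
Visit 6; enqueue 9, 14 → queue [1, 15, 16, 9, 14]
Visit 1 → queue [15, 16, 9, 14]
Visit 15; enqueue 4 → queue [16, 9, 14, 4]
Visit 16; enqueue 2 → queue [9, 14, 4, 2]
Visit 9; enqueue 12 → queue [14, 4, 2, 12]
Visit 14; enqueue 10 → queue [4, 2, 12, 10]
Visit 4; enqueue 7 → queue [2, 12, 10, 7]
Visit 2; enqueue 13 → queue [12, 10, 7, 13]
Visit 12; enqueue 3 → queue [10, 7, 13, 3]
Visit 10 → queue [7, 13, 3]
Visit 7 → queue [13, 3]
Visit 13 → queue [3]
Visit 3 → queue []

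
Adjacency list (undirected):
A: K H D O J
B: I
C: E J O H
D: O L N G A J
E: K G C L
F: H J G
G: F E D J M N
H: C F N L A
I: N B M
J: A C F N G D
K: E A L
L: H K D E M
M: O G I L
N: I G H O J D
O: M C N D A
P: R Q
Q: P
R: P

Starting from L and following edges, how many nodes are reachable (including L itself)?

BFS from L visits: L, H, K, D, E, M, C, F, N, A, O, G, J, I, B
Reachable nodes: 15 of 18 total.

15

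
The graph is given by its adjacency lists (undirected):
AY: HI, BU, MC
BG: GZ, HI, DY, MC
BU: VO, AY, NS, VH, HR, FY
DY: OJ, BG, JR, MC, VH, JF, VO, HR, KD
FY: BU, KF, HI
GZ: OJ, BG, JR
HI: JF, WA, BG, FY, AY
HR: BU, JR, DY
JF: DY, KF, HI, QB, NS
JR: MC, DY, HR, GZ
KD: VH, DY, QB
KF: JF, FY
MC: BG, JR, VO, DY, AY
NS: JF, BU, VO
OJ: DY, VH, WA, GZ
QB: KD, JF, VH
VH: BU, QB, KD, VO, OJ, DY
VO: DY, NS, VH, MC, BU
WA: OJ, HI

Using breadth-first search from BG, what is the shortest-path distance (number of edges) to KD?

2

Level 0: BG
Level 1: DY, GZ, HI, MC
Level 2: AY, FY, HR, JF, JR, KD, OJ, VH, VO, WA
Level 3: BU, KF, NS, QB
KD first appears at level 2.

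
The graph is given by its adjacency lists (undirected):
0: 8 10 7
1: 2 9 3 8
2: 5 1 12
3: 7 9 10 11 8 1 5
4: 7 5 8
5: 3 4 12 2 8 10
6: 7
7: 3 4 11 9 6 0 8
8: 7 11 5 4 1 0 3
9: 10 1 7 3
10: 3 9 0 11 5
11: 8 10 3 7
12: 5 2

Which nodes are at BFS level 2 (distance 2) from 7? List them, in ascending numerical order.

1, 5, 10

Level 0: 7
Level 1: 0, 3, 4, 6, 8, 9, 11
Level 2: 1, 5, 10
Level 3: 2, 12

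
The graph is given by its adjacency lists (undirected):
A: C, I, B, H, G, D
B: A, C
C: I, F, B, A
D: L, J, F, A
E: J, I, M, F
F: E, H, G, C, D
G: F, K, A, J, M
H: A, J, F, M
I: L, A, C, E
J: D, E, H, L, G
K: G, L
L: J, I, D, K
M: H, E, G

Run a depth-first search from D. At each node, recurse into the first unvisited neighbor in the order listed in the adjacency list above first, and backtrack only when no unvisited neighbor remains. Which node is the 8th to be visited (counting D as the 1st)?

F

Visit D
D → L
L → J
J → E
E → I
I → A
A → C
C → F
F → H
H → M
M → G
G → K
C → B

Visit order: D, L, J, E, I, A, C, F, H, M, G, K, B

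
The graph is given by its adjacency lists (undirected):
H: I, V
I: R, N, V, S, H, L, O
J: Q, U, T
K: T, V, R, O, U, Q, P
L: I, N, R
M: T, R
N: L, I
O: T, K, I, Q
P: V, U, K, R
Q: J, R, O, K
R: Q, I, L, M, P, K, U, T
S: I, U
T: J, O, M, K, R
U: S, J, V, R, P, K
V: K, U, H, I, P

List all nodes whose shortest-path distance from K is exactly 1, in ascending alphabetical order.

Level 0: K
Level 1: O, P, Q, R, T, U, V
Level 2: H, I, J, L, M, S
Level 3: N

O, P, Q, R, T, U, V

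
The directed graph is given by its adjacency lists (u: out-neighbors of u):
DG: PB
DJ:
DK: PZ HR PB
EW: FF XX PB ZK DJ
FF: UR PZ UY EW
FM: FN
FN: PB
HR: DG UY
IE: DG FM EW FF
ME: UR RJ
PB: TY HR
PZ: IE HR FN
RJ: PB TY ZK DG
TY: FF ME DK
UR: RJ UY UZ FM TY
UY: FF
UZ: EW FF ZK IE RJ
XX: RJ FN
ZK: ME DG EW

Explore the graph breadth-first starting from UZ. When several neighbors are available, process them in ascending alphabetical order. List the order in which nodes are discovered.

UZ -> EW -> FF -> IE -> RJ -> ZK -> DJ -> PB -> XX -> PZ -> UR -> UY -> DG -> FM -> TY -> ME -> HR -> FN -> DK

Visit UZ; enqueue EW, FF, IE, RJ, ZK → queue [EW, FF, IE, RJ, ZK]
Visit EW; enqueue DJ, PB, XX → queue [FF, IE, RJ, ZK, DJ, PB, XX]
Visit FF; enqueue PZ, UR, UY → queue [IE, RJ, ZK, DJ, PB, XX, PZ, UR, UY]
Visit IE; enqueue DG, FM → queue [RJ, ZK, DJ, PB, XX, PZ, UR, UY, DG, FM]
Visit RJ; enqueue TY → queue [ZK, DJ, PB, XX, PZ, UR, UY, DG, FM, TY]
Visit ZK; enqueue ME → queue [DJ, PB, XX, PZ, UR, UY, DG, FM, TY, ME]
Visit DJ → queue [PB, XX, PZ, UR, UY, DG, FM, TY, ME]
Visit PB; enqueue HR → queue [XX, PZ, UR, UY, DG, FM, TY, ME, HR]
Visit XX; enqueue FN → queue [PZ, UR, UY, DG, FM, TY, ME, HR, FN]
Visit PZ → queue [UR, UY, DG, FM, TY, ME, HR, FN]
Visit UR → queue [UY, DG, FM, TY, ME, HR, FN]
Visit UY → queue [DG, FM, TY, ME, HR, FN]
Visit DG → queue [FM, TY, ME, HR, FN]
Visit FM → queue [TY, ME, HR, FN]
Visit TY; enqueue DK → queue [ME, HR, FN, DK]
Visit ME → queue [HR, FN, DK]
Visit HR → queue [FN, DK]
Visit FN → queue [DK]
Visit DK → queue []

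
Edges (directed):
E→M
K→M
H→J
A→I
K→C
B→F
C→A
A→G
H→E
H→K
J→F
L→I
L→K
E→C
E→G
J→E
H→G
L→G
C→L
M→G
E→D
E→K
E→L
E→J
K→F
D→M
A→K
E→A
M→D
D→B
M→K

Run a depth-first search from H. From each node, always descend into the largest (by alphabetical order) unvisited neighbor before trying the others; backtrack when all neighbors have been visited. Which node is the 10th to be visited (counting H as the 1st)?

Visit H
H → K
K → M
M → G
M → D
D → B
B → F
K → C
C → L
L → I
C → A
H → J
J → E

Visit order: H, K, M, G, D, B, F, C, L, I, A, J, E

I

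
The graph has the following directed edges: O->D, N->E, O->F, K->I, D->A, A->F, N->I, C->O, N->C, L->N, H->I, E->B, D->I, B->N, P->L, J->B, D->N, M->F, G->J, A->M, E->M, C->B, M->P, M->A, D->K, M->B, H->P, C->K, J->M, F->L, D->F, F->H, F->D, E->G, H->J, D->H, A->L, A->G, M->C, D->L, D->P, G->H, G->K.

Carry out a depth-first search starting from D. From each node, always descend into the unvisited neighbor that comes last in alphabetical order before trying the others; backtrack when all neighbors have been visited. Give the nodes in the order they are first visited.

D, P, L, N, I, E, M, F, H, J, B, C, O, K, A, G

Visit D
D → P
P → L
L → N
N → I
N → E
E → M
M → F
F → H
H → J
J → B
M → C
C → O
C → K
M → A
A → G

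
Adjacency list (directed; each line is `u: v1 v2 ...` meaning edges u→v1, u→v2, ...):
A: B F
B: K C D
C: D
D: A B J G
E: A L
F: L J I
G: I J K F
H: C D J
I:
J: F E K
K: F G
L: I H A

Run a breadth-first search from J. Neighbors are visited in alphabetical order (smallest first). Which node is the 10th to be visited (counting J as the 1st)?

H

Visit J; enqueue E, F, K → queue [E, F, K]
Visit E; enqueue A, L → queue [F, K, A, L]
Visit F; enqueue I → queue [K, A, L, I]
Visit K; enqueue G → queue [A, L, I, G]
Visit A; enqueue B → queue [L, I, G, B]
Visit L; enqueue H → queue [I, G, B, H]
Visit I → queue [G, B, H]
Visit G → queue [B, H]
Visit B; enqueue C, D → queue [H, C, D]
Visit H → queue [C, D]
Visit C → queue [D]
Visit D → queue []

Visit order: J, E, F, K, A, L, I, G, B, H, C, D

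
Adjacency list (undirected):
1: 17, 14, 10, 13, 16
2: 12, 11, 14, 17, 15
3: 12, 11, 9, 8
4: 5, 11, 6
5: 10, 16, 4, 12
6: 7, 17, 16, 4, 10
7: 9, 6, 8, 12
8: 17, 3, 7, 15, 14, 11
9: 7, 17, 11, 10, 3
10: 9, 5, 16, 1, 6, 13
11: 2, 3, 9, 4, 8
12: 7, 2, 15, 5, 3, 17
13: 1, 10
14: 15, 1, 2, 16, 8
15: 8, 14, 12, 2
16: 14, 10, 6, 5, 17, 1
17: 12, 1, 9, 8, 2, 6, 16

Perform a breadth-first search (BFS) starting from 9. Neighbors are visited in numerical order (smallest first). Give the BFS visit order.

9, 3, 7, 10, 11, 17, 8, 12, 6, 1, 5, 13, 16, 2, 4, 14, 15

Visit 9; enqueue 3, 7, 10, 11, 17 → queue [3, 7, 10, 11, 17]
Visit 3; enqueue 8, 12 → queue [7, 10, 11, 17, 8, 12]
Visit 7; enqueue 6 → queue [10, 11, 17, 8, 12, 6]
Visit 10; enqueue 1, 5, 13, 16 → queue [11, 17, 8, 12, 6, 1, 5, 13, 16]
Visit 11; enqueue 2, 4 → queue [17, 8, 12, 6, 1, 5, 13, 16, 2, 4]
Visit 17 → queue [8, 12, 6, 1, 5, 13, 16, 2, 4]
Visit 8; enqueue 14, 15 → queue [12, 6, 1, 5, 13, 16, 2, 4, 14, 15]
Visit 12 → queue [6, 1, 5, 13, 16, 2, 4, 14, 15]
Visit 6 → queue [1, 5, 13, 16, 2, 4, 14, 15]
Visit 1 → queue [5, 13, 16, 2, 4, 14, 15]
Visit 5 → queue [13, 16, 2, 4, 14, 15]
Visit 13 → queue [16, 2, 4, 14, 15]
Visit 16 → queue [2, 4, 14, 15]
Visit 2 → queue [4, 14, 15]
Visit 4 → queue [14, 15]
Visit 14 → queue [15]
Visit 15 → queue []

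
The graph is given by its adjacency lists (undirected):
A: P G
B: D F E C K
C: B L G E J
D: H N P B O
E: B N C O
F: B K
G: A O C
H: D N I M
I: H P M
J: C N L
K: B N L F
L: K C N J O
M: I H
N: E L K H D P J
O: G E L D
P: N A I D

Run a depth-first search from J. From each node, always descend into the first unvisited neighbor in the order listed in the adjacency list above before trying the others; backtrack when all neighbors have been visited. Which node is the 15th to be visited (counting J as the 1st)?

Visit J
J → C
C → B
B → D
D → H
H → N
N → E
E → O
O → G
G → A
A → P
P → I
I → M
O → L
L → K
K → F

Visit order: J, C, B, D, H, N, E, O, G, A, P, I, M, L, K, F

K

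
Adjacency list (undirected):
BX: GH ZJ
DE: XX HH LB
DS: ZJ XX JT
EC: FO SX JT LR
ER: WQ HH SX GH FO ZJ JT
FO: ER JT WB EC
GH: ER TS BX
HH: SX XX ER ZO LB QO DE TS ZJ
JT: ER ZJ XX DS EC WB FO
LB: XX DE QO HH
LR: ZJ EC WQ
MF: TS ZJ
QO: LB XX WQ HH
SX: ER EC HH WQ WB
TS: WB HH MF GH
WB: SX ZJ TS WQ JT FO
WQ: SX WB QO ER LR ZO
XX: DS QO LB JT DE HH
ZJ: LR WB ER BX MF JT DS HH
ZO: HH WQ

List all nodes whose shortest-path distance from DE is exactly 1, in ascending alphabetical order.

Level 0: DE
Level 1: HH, LB, XX
Level 2: DS, ER, JT, QO, SX, TS, ZJ, ZO
Level 3: BX, EC, FO, GH, LR, MF, WB, WQ

HH, LB, XX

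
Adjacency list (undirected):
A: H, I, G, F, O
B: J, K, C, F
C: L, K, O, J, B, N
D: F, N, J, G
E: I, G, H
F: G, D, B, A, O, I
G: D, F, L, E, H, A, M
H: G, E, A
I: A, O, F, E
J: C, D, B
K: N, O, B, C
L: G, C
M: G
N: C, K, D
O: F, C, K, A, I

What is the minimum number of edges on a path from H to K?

Level 0: H
Level 1: A, E, G
Level 2: D, F, I, L, M, O
Level 3: B, C, J, K, N
K first appears at level 3.

3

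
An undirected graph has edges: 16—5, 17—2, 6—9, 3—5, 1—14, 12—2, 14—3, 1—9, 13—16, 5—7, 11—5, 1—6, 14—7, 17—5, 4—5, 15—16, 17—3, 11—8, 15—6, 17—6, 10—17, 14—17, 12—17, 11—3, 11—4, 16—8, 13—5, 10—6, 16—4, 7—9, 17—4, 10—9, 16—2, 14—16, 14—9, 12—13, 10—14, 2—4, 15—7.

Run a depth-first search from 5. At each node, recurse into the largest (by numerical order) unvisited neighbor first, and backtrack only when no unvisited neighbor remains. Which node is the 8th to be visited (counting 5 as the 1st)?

Visit 5
5 → 17
17 → 14
14 → 16
16 → 15
15 → 7
7 → 9
9 → 10
10 → 6
6 → 1
16 → 13
13 → 12
12 → 2
2 → 4
4 → 11
11 → 8
11 → 3

Visit order: 5, 17, 14, 16, 15, 7, 9, 10, 6, 1, 13, 12, 2, 4, 11, 8, 3

10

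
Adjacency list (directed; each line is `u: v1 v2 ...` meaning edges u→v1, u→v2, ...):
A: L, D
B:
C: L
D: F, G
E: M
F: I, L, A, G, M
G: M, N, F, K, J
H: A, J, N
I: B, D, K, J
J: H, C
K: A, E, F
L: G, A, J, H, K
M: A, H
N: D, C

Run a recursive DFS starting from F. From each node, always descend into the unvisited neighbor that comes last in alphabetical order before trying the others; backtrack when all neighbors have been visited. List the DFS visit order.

Visit F
F → M
M → H
H → N
N → D
D → G
G → K
K → E
K → A
A → L
L → J
J → C
F → I
I → B

F, M, H, N, D, G, K, E, A, L, J, C, I, B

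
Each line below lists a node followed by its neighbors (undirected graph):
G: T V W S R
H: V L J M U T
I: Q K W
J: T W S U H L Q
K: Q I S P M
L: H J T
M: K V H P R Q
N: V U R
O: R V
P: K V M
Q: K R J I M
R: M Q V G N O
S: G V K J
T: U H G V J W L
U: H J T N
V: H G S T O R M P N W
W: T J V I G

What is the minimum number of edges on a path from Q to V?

Level 0: Q
Level 1: I, J, K, M, R
Level 2: G, H, L, N, O, P, S, T, U, V, W
V first appears at level 2.

2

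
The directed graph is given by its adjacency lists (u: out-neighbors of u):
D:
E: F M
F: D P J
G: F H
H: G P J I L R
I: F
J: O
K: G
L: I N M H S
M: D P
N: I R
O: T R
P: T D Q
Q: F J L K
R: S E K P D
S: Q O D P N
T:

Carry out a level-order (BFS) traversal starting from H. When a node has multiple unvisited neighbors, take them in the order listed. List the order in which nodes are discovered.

Visit H; enqueue G, P, J, I, L, R → queue [G, P, J, I, L, R]
Visit G; enqueue F → queue [P, J, I, L, R, F]
Visit P; enqueue T, D, Q → queue [J, I, L, R, F, T, D, Q]
Visit J; enqueue O → queue [I, L, R, F, T, D, Q, O]
Visit I → queue [L, R, F, T, D, Q, O]
Visit L; enqueue N, M, S → queue [R, F, T, D, Q, O, N, M, S]
Visit R; enqueue E, K → queue [F, T, D, Q, O, N, M, S, E, K]
Visit F → queue [T, D, Q, O, N, M, S, E, K]
Visit T → queue [D, Q, O, N, M, S, E, K]
Visit D → queue [Q, O, N, M, S, E, K]
Visit Q → queue [O, N, M, S, E, K]
Visit O → queue [N, M, S, E, K]
Visit N → queue [M, S, E, K]
Visit M → queue [S, E, K]
Visit S → queue [E, K]
Visit E → queue [K]
Visit K → queue []

H G P J I L R F T D Q O N M S E K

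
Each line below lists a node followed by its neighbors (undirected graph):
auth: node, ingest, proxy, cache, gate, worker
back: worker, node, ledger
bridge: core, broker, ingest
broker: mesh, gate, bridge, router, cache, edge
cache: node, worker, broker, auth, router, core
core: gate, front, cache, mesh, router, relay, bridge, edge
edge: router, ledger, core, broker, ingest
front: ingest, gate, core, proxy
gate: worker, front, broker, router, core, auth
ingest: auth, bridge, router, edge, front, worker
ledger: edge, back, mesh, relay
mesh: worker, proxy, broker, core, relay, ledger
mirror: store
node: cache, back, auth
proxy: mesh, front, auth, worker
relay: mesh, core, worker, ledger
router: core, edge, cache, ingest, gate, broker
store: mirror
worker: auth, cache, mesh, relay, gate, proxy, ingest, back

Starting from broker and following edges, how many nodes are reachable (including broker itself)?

17

BFS from broker visits: broker, router, mesh, gate, edge, cache, bridge, ingest, core, worker, relay, proxy, ledger, front, auth, node, back
Reachable nodes: 17 of 19 total.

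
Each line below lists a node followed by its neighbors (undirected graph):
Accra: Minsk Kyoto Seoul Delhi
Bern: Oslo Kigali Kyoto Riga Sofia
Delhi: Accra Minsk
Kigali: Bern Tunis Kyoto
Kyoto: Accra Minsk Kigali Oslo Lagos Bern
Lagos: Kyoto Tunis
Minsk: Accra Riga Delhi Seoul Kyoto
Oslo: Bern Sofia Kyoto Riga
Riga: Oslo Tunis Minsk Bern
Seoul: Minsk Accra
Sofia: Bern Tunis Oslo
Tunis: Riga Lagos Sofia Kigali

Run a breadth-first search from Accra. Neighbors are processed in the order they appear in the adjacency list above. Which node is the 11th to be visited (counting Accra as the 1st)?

Tunis

Visit Accra; enqueue Minsk, Kyoto, Seoul, Delhi → queue [Minsk, Kyoto, Seoul, Delhi]
Visit Minsk; enqueue Riga → queue [Kyoto, Seoul, Delhi, Riga]
Visit Kyoto; enqueue Kigali, Oslo, Lagos, Bern → queue [Seoul, Delhi, Riga, Kigali, Oslo, Lagos, Bern]
Visit Seoul → queue [Delhi, Riga, Kigali, Oslo, Lagos, Bern]
Visit Delhi → queue [Riga, Kigali, Oslo, Lagos, Bern]
Visit Riga; enqueue Tunis → queue [Kigali, Oslo, Lagos, Bern, Tunis]
Visit Kigali → queue [Oslo, Lagos, Bern, Tunis]
Visit Oslo; enqueue Sofia → queue [Lagos, Bern, Tunis, Sofia]
Visit Lagos → queue [Bern, Tunis, Sofia]
Visit Bern → queue [Tunis, Sofia]
Visit Tunis → queue [Sofia]
Visit Sofia → queue []

Visit order: Accra, Minsk, Kyoto, Seoul, Delhi, Riga, Kigali, Oslo, Lagos, Bern, Tunis, Sofia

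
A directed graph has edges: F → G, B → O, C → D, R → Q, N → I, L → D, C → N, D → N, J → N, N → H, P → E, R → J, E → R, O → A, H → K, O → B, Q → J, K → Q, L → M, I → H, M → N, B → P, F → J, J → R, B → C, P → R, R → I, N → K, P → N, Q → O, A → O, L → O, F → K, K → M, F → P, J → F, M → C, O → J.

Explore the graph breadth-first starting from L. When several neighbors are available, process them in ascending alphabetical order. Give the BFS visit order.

Visit L; enqueue D, M, O → queue [D, M, O]
Visit D; enqueue N → queue [M, O, N]
Visit M; enqueue C → queue [O, N, C]
Visit O; enqueue A, B, J → queue [N, C, A, B, J]
Visit N; enqueue H, I, K → queue [C, A, B, J, H, I, K]
Visit C → queue [A, B, J, H, I, K]
Visit A → queue [B, J, H, I, K]
Visit B; enqueue P → queue [J, H, I, K, P]
Visit J; enqueue F, R → queue [H, I, K, P, F, R]
Visit H → queue [I, K, P, F, R]
Visit I → queue [K, P, F, R]
Visit K; enqueue Q → queue [P, F, R, Q]
Visit P; enqueue E → queue [F, R, Q, E]
Visit F; enqueue G → queue [R, Q, E, G]
Visit R → queue [Q, E, G]
Visit Q → queue [E, G]
Visit E → queue [G]
Visit G → queue []

L -> D -> M -> O -> N -> C -> A -> B -> J -> H -> I -> K -> P -> F -> R -> Q -> E -> G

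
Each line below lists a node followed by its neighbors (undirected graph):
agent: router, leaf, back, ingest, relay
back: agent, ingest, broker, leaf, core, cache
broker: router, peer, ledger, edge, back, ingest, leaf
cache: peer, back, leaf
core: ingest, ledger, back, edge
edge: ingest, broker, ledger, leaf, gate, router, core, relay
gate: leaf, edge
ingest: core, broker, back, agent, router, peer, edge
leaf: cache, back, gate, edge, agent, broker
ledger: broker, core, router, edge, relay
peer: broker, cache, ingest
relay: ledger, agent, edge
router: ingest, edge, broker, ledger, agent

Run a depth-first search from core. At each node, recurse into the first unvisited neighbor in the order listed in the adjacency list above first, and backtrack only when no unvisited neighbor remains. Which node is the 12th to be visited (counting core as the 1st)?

Visit core
core → ingest
ingest → broker
broker → router
router → edge
edge → ledger
ledger → relay
relay → agent
agent → leaf
leaf → cache
cache → peer
cache → back
leaf → gate

Visit order: core, ingest, broker, router, edge, ledger, relay, agent, leaf, cache, peer, back, gate

back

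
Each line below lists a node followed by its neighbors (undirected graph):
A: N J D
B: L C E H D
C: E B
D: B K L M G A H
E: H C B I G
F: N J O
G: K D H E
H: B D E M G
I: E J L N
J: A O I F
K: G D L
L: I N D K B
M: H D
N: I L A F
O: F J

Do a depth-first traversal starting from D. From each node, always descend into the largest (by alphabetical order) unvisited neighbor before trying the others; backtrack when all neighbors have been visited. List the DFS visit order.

Visit D
D → M
M → H
H → G
G → K
K → L
L → N
N → I
I → J
J → O
O → F
J → A
I → E
E → C
C → B

D, M, H, G, K, L, N, I, J, O, F, A, E, C, B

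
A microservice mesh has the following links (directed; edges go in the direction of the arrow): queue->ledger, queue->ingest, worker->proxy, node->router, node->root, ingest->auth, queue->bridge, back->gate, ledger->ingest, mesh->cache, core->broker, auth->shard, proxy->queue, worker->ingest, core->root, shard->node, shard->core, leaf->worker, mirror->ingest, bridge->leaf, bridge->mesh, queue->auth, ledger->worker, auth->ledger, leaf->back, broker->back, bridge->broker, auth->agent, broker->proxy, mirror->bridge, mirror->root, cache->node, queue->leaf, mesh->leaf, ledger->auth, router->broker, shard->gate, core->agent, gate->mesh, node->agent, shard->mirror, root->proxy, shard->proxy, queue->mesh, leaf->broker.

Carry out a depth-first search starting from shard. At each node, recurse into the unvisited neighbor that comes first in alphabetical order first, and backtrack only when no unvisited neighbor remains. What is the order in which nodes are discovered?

Visit shard
shard → core
core → agent
core → broker
broker → back
back → gate
gate → mesh
mesh → cache
cache → node
node → root
root → proxy
proxy → queue
queue → auth
auth → ledger
ledger → ingest
ledger → worker
queue → bridge
bridge → leaf
node → router
shard → mirror

shard -> core -> agent -> broker -> back -> gate -> mesh -> cache -> node -> root -> proxy -> queue -> auth -> ledger -> ingest -> worker -> bridge -> leaf -> router -> mirror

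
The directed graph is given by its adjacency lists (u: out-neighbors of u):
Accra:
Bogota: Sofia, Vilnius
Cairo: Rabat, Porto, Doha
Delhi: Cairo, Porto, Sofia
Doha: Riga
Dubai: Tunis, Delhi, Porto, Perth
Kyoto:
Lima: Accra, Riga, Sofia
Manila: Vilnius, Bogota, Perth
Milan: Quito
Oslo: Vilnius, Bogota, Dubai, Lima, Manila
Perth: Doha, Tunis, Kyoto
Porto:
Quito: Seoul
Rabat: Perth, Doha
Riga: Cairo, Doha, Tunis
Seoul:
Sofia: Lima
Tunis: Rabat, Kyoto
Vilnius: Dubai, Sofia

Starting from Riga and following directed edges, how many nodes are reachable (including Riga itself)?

8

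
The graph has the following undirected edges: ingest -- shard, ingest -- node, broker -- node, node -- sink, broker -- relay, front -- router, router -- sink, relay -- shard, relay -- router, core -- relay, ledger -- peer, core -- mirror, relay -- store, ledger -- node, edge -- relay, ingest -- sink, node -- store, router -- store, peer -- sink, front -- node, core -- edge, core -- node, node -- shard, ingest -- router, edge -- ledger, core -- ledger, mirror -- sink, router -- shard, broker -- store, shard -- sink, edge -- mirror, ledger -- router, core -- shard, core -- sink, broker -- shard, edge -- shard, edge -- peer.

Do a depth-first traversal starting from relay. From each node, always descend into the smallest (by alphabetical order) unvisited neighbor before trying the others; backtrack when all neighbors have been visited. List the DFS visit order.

Visit relay
relay → broker
broker → node
node → core
core → edge
edge → ledger
ledger → peer
peer → sink
sink → ingest
ingest → router
router → front
router → shard
router → store
sink → mirror

relay broker node core edge ledger peer sink ingest router front shard store mirror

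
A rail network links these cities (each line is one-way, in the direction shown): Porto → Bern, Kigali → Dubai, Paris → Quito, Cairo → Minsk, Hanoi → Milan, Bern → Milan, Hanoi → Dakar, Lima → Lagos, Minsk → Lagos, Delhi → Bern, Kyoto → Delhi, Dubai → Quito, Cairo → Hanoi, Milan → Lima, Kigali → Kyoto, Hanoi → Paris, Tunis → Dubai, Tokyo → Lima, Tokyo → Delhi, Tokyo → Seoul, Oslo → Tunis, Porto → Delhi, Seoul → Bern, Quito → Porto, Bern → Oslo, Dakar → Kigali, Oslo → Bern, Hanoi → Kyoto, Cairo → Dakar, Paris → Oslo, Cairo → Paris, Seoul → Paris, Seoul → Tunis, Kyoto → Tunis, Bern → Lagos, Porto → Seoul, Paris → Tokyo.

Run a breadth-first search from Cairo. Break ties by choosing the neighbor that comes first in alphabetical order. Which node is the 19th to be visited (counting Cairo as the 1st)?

Visit Cairo; enqueue Dakar, Hanoi, Minsk, Paris → queue [Dakar, Hanoi, Minsk, Paris]
Visit Dakar; enqueue Kigali → queue [Hanoi, Minsk, Paris, Kigali]
Visit Hanoi; enqueue Kyoto, Milan → queue [Minsk, Paris, Kigali, Kyoto, Milan]
Visit Minsk; enqueue Lagos → queue [Paris, Kigali, Kyoto, Milan, Lagos]
Visit Paris; enqueue Oslo, Quito, Tokyo → queue [Kigali, Kyoto, Milan, Lagos, Oslo, Quito, Tokyo]
Visit Kigali; enqueue Dubai → queue [Kyoto, Milan, Lagos, Oslo, Quito, Tokyo, Dubai]
Visit Kyoto; enqueue Delhi, Tunis → queue [Milan, Lagos, Oslo, Quito, Tokyo, Dubai, Delhi, Tunis]
Visit Milan; enqueue Lima → queue [Lagos, Oslo, Quito, Tokyo, Dubai, Delhi, Tunis, Lima]
Visit Lagos → queue [Oslo, Quito, Tokyo, Dubai, Delhi, Tunis, Lima]
Visit Oslo; enqueue Bern → queue [Quito, Tokyo, Dubai, Delhi, Tunis, Lima, Bern]
Visit Quito; enqueue Porto → queue [Tokyo, Dubai, Delhi, Tunis, Lima, Bern, Porto]
Visit Tokyo; enqueue Seoul → queue [Dubai, Delhi, Tunis, Lima, Bern, Porto, Seoul]
Visit Dubai → queue [Delhi, Tunis, Lima, Bern, Porto, Seoul]
Visit Delhi → queue [Tunis, Lima, Bern, Porto, Seoul]
Visit Tunis → queue [Lima, Bern, Porto, Seoul]
Visit Lima → queue [Bern, Porto, Seoul]
Visit Bern → queue [Porto, Seoul]
Visit Porto → queue [Seoul]
Visit Seoul → queue []

Visit order: Cairo, Dakar, Hanoi, Minsk, Paris, Kigali, Kyoto, Milan, Lagos, Oslo, Quito, Tokyo, Dubai, Delhi, Tunis, Lima, Bern, Porto, Seoul

Seoul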